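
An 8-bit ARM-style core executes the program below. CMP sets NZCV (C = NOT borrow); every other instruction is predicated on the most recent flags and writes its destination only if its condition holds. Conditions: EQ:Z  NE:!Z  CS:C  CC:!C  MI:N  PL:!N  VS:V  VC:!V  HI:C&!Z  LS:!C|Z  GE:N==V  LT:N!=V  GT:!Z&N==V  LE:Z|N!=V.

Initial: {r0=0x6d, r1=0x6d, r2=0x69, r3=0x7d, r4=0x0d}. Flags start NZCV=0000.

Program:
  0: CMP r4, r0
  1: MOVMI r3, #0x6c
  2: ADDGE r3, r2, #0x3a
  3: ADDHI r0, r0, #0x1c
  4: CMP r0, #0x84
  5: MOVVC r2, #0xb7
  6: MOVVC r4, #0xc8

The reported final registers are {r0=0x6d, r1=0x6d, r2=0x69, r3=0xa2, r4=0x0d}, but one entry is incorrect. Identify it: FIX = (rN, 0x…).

0: ✓ CMP  NZCV=1000
1: ✓ MOVMI  r3←0x6c
2: · ADDGE
3: · ADDHI
4: ✓ CMP  NZCV=1001
5: · MOVVC
6: · MOVVC

FIX = (r3, 0x6c)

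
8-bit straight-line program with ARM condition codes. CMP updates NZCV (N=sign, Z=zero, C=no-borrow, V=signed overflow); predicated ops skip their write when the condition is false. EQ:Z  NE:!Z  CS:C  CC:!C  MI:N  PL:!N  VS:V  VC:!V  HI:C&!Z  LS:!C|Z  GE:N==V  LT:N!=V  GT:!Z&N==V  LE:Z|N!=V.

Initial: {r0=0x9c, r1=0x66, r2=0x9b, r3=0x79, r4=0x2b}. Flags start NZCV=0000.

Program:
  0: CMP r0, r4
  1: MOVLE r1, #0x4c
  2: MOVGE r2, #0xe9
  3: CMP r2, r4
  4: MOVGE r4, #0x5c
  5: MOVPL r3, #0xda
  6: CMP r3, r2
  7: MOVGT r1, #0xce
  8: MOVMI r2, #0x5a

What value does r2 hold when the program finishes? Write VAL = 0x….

0: ✓ CMP  NZCV=0011
1: ✓ MOVLE  r1←0x4c
2: · MOVGE
3: ✓ CMP  NZCV=0011
4: · MOVGE
5: ✓ MOVPL  r3←0xda
6: ✓ CMP  NZCV=0010
7: ✓ MOVGT  r1←0xce
8: · MOVMI

VAL = 0x9b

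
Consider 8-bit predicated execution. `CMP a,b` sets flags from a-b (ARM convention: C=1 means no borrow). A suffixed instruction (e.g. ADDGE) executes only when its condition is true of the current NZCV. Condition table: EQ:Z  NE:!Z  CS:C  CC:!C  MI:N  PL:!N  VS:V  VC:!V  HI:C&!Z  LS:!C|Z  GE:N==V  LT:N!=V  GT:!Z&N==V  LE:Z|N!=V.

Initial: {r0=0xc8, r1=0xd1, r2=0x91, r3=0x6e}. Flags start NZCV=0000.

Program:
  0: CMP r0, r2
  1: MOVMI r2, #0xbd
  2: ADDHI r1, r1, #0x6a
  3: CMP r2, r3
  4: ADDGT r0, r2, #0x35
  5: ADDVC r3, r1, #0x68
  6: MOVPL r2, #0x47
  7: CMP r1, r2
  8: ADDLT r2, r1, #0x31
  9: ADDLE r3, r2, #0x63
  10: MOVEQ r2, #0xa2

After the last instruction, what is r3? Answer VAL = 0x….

[0] flags=0010 → (cmp)
[1] flags=0010 MI?F → skip
[2] flags=0010 HI?T → r1=0x3b
[3] flags=0011 → (cmp)
[4] flags=0011 GT?F → skip
[5] flags=0011 VC?F → skip
[6] flags=0011 PL?T → r2=0x47
[7] flags=1000 → (cmp)
[8] flags=1000 LT?T → r2=0x6c
[9] flags=1000 LE?T → r3=0xcf
[10] flags=1000 EQ?F → skip

VAL = 0xcf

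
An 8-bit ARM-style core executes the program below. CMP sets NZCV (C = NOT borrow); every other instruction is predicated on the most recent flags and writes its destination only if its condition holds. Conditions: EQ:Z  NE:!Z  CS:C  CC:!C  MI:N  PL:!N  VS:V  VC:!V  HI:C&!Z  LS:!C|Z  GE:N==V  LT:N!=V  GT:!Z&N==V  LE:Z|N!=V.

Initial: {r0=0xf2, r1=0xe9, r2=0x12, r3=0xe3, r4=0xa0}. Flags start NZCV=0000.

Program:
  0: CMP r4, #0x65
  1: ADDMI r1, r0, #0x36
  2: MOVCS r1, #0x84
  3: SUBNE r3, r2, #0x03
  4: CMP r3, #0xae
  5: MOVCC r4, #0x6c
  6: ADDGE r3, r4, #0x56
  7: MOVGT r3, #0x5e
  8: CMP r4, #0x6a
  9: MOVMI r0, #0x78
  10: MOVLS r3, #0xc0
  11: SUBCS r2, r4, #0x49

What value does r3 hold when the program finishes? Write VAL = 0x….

0: ✓ CMP  NZCV=0011
1: · ADDMI
2: ✓ MOVCS  r1←0x84
3: ✓ SUBNE  r3←0x0f
4: ✓ CMP  NZCV=0000
5: ✓ MOVCC  r4←0x6c
6: ✓ ADDGE  r3←0xc2
7: ✓ MOVGT  r3←0x5e
8: ✓ CMP  NZCV=0010
9: · MOVMI
10: · MOVLS
11: ✓ SUBCS  r2←0x23

VAL = 0x5e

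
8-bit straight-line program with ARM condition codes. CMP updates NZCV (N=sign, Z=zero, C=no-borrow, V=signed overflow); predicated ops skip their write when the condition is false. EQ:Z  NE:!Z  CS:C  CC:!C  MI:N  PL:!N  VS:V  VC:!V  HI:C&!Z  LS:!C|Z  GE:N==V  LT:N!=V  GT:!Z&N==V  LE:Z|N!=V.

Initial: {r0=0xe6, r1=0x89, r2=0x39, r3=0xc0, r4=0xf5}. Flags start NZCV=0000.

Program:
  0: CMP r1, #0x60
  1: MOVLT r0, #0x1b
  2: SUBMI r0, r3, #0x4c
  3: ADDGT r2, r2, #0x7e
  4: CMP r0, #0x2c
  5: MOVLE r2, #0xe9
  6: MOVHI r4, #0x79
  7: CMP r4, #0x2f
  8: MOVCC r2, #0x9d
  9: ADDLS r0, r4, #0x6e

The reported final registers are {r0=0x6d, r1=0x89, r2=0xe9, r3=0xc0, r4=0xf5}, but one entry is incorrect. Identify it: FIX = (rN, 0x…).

FIX = (r0, 0x1b)

[0] flags=0011 → (cmp)
[1] flags=0011 LT?T → r0=0x1b
[2] flags=0011 MI?F → skip
[3] flags=0011 GT?F → skip
[4] flags=1000 → (cmp)
[5] flags=1000 LE?T → r2=0xe9
[6] flags=1000 HI?F → skip
[7] flags=1010 → (cmp)
[8] flags=1010 CC?F → skip
[9] flags=1010 LS?F → skip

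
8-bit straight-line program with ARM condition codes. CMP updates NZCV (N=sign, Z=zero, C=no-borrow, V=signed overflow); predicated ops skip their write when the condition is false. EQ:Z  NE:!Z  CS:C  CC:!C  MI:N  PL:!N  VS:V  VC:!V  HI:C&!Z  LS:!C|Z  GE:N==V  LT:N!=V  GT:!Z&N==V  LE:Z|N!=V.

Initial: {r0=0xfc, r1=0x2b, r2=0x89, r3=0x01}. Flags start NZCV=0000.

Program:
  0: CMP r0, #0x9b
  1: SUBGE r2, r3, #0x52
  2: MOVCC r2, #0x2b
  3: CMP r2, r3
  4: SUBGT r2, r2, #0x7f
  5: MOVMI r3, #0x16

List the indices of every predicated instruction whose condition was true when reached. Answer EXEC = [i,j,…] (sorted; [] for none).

EXEC = [1,5]

0: ✓ CMP  NZCV=0010
1: ✓ SUBGE  r2←0xaf
2: · MOVCC
3: ✓ CMP  NZCV=1010
4: · SUBGT
5: ✓ MOVMI  r3←0x16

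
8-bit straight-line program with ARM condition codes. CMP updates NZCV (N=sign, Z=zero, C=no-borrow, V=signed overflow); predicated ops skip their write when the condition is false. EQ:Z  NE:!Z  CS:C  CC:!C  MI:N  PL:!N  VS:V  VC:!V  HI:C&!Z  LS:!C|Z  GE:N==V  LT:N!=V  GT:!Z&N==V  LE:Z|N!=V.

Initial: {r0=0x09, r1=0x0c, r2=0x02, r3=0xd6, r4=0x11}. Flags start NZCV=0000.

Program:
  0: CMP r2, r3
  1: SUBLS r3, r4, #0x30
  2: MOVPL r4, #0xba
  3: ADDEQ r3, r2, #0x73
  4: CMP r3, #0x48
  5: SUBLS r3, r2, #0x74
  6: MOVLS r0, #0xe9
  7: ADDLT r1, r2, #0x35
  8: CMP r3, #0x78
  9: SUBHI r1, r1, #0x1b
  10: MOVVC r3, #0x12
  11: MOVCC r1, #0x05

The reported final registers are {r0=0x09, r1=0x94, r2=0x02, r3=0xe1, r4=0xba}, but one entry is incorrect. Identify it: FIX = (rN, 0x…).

FIX = (r1, 0x1c)

[0] flags=0000 → (cmp)
[1] flags=0000 LS?T → r3=0xe1
[2] flags=0000 PL?T → r4=0xba
[3] flags=0000 EQ?F → skip
[4] flags=1010 → (cmp)
[5] flags=1010 LS?F → skip
[6] flags=1010 LS?F → skip
[7] flags=1010 LT?T → r1=0x37
[8] flags=0011 → (cmp)
[9] flags=0011 HI?T → r1=0x1c
[10] flags=0011 VC?F → skip
[11] flags=0011 CC?F → skip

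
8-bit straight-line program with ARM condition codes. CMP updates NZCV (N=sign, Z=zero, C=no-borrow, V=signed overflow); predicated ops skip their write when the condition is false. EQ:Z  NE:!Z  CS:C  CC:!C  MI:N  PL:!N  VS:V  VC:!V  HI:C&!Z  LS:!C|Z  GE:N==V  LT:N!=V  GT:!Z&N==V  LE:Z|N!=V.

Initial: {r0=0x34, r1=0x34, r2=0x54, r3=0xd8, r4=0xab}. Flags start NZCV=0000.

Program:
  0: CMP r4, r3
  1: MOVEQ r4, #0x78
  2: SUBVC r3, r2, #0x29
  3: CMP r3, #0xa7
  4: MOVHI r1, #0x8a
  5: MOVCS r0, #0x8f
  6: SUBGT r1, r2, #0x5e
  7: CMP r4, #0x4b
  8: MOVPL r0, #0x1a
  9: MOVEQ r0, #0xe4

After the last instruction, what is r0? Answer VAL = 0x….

VAL = 0x1a

0: ✓ CMP  NZCV=1000
1: · MOVEQ
2: ✓ SUBVC  r3←0x2b
3: ✓ CMP  NZCV=1001
4: · MOVHI
5: · MOVCS
6: ✓ SUBGT  r1←0xf6
7: ✓ CMP  NZCV=0011
8: ✓ MOVPL  r0←0x1a
9: · MOVEQ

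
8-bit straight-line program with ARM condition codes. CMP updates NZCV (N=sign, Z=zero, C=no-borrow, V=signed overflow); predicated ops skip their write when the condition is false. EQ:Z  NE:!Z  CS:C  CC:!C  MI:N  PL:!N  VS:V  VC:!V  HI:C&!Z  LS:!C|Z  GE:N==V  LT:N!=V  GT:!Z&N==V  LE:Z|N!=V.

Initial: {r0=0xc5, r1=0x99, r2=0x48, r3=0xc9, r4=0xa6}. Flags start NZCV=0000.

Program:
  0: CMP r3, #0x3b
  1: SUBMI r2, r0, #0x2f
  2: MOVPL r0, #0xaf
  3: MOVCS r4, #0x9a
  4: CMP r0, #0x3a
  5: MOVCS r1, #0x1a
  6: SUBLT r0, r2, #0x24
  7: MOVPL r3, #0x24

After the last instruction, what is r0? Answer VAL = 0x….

VAL = 0x72

[0] flags=1010 → (cmp)
[1] flags=1010 MI?T → r2=0x96
[2] flags=1010 PL?F → skip
[3] flags=1010 CS?T → r4=0x9a
[4] flags=1010 → (cmp)
[5] flags=1010 CS?T → r1=0x1a
[6] flags=1010 LT?T → r0=0x72
[7] flags=1010 PL?F → skip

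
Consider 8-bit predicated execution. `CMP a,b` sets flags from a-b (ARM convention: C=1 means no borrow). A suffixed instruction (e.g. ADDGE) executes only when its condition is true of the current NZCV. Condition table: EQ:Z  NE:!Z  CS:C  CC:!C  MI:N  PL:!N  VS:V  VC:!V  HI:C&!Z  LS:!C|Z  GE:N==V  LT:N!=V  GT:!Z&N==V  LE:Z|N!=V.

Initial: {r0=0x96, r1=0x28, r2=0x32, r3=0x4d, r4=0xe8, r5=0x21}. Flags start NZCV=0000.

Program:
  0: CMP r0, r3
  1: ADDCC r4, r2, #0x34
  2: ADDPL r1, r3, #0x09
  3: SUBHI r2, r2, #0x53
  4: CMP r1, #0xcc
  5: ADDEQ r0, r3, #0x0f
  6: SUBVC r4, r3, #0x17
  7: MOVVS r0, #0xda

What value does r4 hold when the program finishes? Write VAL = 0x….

[0] flags=0011 → (cmp)
[1] flags=0011 CC?F → skip
[2] flags=0011 PL?T → r1=0x56
[3] flags=0011 HI?T → r2=0xdf
[4] flags=1001 → (cmp)
[5] flags=1001 EQ?F → skip
[6] flags=1001 VC?F → skip
[7] flags=1001 VS?T → r0=0xda

VAL = 0xe8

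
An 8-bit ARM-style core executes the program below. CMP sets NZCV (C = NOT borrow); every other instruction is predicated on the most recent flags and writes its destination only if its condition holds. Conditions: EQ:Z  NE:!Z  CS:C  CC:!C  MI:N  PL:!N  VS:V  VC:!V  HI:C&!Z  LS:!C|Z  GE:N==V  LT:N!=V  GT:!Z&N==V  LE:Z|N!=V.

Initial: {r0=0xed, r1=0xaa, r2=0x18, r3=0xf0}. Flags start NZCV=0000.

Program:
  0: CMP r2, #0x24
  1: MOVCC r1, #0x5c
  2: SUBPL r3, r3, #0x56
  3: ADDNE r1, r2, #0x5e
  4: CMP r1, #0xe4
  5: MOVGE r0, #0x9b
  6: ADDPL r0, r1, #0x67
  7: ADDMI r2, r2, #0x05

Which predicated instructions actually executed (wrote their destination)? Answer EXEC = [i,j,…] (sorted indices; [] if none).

EXEC = [1,3,5,7]

0: ✓ CMP  NZCV=1000
1: ✓ MOVCC  r1←0x5c
2: · SUBPL
3: ✓ ADDNE  r1←0x76
4: ✓ CMP  NZCV=1001
5: ✓ MOVGE  r0←0x9b
6: · ADDPL
7: ✓ ADDMI  r2←0x1d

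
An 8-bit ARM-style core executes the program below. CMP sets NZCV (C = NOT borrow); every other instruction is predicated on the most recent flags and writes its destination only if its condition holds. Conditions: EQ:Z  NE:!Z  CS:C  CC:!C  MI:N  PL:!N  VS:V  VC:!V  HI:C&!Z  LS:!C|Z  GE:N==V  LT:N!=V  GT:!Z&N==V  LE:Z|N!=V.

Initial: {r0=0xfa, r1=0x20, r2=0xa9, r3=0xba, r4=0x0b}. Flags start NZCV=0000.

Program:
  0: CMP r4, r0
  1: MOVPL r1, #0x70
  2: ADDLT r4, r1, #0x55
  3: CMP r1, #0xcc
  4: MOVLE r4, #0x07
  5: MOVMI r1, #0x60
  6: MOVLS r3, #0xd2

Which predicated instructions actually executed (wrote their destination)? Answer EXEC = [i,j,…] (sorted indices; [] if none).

0: ✓ CMP  NZCV=0000
1: ✓ MOVPL  r1←0x70
2: · ADDLT
3: ✓ CMP  NZCV=1001
4: · MOVLE
5: ✓ MOVMI  r1←0x60
6: ✓ MOVLS  r3←0xd2

EXEC = [1,5,6]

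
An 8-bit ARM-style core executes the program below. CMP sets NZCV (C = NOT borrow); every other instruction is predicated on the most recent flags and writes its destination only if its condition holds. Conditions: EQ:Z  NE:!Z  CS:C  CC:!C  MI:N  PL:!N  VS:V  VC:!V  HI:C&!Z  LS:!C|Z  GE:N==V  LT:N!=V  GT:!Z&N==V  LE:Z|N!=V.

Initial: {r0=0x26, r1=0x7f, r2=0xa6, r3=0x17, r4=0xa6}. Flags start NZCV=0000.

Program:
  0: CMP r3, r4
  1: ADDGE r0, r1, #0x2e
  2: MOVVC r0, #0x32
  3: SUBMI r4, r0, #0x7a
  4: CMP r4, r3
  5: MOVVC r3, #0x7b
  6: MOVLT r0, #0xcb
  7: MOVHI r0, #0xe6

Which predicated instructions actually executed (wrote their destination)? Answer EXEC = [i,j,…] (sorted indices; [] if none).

EXEC = [1,2,5,6,7]

0: ✓ CMP  NZCV=0000
1: ✓ ADDGE  r0←0xad
2: ✓ MOVVC  r0←0x32
3: · SUBMI
4: ✓ CMP  NZCV=1010
5: ✓ MOVVC  r3←0x7b
6: ✓ MOVLT  r0←0xcb
7: ✓ MOVHI  r0←0xe6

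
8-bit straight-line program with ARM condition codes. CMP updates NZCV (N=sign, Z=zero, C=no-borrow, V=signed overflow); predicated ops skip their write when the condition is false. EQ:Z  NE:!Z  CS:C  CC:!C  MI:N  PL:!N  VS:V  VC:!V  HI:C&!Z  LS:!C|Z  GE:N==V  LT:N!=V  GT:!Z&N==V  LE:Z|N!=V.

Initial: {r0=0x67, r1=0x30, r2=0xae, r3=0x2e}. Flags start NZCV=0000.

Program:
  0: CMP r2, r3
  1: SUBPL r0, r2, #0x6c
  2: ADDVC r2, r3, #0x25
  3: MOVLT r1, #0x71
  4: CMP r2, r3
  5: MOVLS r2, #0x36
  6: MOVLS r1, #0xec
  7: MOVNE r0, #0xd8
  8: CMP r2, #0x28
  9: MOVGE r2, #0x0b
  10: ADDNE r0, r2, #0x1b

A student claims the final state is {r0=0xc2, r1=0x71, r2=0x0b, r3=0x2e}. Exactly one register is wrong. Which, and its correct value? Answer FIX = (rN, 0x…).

[0] flags=1010 → (cmp)
[1] flags=1010 PL?F → skip
[2] flags=1010 VC?T → r2=0x53
[3] flags=1010 LT?T → r1=0x71
[4] flags=0010 → (cmp)
[5] flags=0010 LS?F → skip
[6] flags=0010 LS?F → skip
[7] flags=0010 NE?T → r0=0xd8
[8] flags=0010 → (cmp)
[9] flags=0010 GE?T → r2=0x0b
[10] flags=0010 NE?T → r0=0x26

FIX = (r0, 0x26)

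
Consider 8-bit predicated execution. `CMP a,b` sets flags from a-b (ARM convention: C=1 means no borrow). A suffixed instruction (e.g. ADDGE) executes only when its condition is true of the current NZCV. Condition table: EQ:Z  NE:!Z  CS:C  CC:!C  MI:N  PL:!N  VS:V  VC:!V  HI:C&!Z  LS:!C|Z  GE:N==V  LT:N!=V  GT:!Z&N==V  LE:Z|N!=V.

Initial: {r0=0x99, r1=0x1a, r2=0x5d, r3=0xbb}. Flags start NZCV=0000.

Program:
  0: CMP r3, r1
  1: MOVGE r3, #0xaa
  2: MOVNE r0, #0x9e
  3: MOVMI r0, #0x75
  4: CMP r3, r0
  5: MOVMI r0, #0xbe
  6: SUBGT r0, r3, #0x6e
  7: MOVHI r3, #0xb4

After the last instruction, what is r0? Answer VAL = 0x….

[0] flags=1010 → (cmp)
[1] flags=1010 GE?F → skip
[2] flags=1010 NE?T → r0=0x9e
[3] flags=1010 MI?T → r0=0x75
[4] flags=0011 → (cmp)
[5] flags=0011 MI?F → skip
[6] flags=0011 GT?F → skip
[7] flags=0011 HI?T → r3=0xb4

VAL = 0x75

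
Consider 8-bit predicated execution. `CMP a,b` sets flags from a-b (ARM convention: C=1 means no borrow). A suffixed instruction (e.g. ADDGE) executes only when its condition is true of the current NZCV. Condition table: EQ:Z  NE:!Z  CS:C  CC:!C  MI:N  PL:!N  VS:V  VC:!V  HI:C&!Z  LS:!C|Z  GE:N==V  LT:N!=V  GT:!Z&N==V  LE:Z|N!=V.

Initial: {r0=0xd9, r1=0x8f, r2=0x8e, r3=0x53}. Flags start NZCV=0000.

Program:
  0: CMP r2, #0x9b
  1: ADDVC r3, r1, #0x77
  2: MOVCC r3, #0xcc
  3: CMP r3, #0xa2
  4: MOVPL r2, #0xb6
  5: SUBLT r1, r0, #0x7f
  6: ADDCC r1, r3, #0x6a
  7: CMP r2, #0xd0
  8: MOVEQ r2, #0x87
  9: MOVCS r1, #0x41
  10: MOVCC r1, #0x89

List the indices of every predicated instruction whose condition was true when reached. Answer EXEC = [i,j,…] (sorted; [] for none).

EXEC = [1,2,4,10]

[0] flags=1000 → (cmp)
[1] flags=1000 VC?T → r3=0x06
[2] flags=1000 CC?T → r3=0xcc
[3] flags=0010 → (cmp)
[4] flags=0010 PL?T → r2=0xb6
[5] flags=0010 LT?F → skip
[6] flags=0010 CC?F → skip
[7] flags=1000 → (cmp)
[8] flags=1000 EQ?F → skip
[9] flags=1000 CS?F → skip
[10] flags=1000 CC?T → r1=0x89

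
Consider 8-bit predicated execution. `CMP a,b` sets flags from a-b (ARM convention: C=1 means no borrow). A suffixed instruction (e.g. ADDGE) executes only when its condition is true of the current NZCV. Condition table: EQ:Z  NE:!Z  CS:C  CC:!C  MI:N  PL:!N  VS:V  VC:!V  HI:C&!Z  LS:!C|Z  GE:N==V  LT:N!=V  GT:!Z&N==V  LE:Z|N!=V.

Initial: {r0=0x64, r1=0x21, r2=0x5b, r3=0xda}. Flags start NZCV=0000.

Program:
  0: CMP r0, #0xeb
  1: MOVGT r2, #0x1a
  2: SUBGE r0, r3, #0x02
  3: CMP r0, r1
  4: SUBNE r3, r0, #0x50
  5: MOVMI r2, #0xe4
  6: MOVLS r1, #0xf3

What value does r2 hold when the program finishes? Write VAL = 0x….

0: ✓ CMP  NZCV=0000
1: ✓ MOVGT  r2←0x1a
2: ✓ SUBGE  r0←0xd8
3: ✓ CMP  NZCV=1010
4: ✓ SUBNE  r3←0x88
5: ✓ MOVMI  r2←0xe4
6: · MOVLS

VAL = 0xe4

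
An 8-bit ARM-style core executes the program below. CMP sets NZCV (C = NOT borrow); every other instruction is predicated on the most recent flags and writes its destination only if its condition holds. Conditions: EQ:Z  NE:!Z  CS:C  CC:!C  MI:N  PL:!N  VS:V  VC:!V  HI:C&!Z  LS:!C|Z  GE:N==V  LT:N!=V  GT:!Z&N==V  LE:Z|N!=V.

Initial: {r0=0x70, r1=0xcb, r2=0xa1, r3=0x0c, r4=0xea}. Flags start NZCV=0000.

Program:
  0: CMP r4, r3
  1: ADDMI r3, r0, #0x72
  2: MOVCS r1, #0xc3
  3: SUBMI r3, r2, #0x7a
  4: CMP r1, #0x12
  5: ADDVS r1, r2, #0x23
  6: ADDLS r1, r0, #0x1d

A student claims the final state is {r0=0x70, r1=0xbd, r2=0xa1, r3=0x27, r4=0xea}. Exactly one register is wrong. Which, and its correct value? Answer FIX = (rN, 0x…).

[0] flags=1010 → (cmp)
[1] flags=1010 MI?T → r3=0xe2
[2] flags=1010 CS?T → r1=0xc3
[3] flags=1010 MI?T → r3=0x27
[4] flags=1010 → (cmp)
[5] flags=1010 VS?F → skip
[6] flags=1010 LS?F → skip

FIX = (r1, 0xc3)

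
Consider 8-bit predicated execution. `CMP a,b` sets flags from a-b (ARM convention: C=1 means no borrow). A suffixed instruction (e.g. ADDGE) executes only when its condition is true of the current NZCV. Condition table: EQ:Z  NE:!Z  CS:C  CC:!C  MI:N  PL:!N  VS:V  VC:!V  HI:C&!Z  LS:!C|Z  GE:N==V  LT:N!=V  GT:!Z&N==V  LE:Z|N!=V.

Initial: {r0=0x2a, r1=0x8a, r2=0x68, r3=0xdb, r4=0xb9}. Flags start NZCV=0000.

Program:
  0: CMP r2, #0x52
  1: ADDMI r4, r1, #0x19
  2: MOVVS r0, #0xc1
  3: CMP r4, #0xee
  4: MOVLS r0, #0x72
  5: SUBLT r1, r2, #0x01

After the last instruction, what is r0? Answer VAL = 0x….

VAL = 0x72

0: ✓ CMP  NZCV=0010
1: · ADDMI
2: · MOVVS
3: ✓ CMP  NZCV=1000
4: ✓ MOVLS  r0←0x72
5: ✓ SUBLT  r1←0x67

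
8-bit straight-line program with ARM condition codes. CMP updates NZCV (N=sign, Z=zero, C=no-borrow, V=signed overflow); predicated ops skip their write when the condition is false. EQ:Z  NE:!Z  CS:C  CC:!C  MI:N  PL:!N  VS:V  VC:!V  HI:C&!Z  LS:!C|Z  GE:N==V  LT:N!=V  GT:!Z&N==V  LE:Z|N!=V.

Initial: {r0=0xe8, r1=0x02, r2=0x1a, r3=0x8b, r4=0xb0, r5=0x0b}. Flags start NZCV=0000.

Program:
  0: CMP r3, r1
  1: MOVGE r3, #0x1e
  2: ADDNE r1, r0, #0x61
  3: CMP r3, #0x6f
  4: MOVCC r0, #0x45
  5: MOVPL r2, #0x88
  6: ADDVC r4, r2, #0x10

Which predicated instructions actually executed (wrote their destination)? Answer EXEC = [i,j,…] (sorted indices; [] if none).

EXEC = [2,5]

0: ✓ CMP  NZCV=1010
1: · MOVGE
2: ✓ ADDNE  r1←0x49
3: ✓ CMP  NZCV=0011
4: · MOVCC
5: ✓ MOVPL  r2←0x88
6: · ADDVC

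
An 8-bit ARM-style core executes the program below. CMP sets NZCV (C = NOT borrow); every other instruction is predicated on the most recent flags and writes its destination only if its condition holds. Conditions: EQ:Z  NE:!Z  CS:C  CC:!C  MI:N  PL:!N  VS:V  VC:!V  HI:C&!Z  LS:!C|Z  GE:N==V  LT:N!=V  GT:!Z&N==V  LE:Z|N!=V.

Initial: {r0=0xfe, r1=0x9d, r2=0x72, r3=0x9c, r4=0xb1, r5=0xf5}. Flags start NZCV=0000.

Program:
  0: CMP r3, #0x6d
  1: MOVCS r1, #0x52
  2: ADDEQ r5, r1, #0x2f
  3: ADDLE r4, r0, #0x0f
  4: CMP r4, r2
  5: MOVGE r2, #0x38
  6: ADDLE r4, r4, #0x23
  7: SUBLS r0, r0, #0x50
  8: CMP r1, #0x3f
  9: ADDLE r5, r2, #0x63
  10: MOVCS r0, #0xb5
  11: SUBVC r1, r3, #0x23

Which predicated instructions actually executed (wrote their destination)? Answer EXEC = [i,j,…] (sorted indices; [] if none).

[0] flags=0011 → (cmp)
[1] flags=0011 CS?T → r1=0x52
[2] flags=0011 EQ?F → skip
[3] flags=0011 LE?T → r4=0x0d
[4] flags=1000 → (cmp)
[5] flags=1000 GE?F → skip
[6] flags=1000 LE?T → r4=0x30
[7] flags=1000 LS?T → r0=0xae
[8] flags=0010 → (cmp)
[9] flags=0010 LE?F → skip
[10] flags=0010 CS?T → r0=0xb5
[11] flags=0010 VC?T → r1=0x79

EXEC = [1,3,6,7,10,11]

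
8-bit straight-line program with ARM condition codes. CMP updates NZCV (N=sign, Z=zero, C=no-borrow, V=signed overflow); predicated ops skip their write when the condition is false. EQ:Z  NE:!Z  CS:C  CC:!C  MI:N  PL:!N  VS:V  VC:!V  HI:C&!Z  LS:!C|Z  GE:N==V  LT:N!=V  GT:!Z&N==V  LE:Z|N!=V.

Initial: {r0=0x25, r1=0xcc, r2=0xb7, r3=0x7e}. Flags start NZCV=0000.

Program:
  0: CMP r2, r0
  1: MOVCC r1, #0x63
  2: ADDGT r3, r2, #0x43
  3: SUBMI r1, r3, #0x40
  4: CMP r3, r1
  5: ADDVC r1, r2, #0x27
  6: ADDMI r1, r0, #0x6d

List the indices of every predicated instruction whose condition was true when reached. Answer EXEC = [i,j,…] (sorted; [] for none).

EXEC = [3,5]

0: ✓ CMP  NZCV=1010
1: · MOVCC
2: · ADDGT
3: ✓ SUBMI  r1←0x3e
4: ✓ CMP  NZCV=0010
5: ✓ ADDVC  r1←0xde
6: · ADDMI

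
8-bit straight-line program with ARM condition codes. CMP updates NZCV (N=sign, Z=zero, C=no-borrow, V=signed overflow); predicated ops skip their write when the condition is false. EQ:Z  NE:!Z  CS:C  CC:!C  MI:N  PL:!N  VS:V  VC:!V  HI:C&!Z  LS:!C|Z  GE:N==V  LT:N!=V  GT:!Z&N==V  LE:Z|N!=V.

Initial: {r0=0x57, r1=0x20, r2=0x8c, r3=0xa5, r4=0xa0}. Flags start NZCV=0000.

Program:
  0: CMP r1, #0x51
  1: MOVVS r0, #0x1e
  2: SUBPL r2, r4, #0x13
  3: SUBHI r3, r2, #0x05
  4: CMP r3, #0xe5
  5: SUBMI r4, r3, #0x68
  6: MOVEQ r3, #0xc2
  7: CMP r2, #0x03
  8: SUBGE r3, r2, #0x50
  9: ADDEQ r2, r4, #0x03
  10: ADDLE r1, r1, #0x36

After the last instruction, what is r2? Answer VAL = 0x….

VAL = 0x8c

0: ✓ CMP  NZCV=1000
1: · MOVVS
2: · SUBPL
3: · SUBHI
4: ✓ CMP  NZCV=1000
5: ✓ SUBMI  r4←0x3d
6: · MOVEQ
7: ✓ CMP  NZCV=1010
8: · SUBGE
9: · ADDEQ
10: ✓ ADDLE  r1←0x56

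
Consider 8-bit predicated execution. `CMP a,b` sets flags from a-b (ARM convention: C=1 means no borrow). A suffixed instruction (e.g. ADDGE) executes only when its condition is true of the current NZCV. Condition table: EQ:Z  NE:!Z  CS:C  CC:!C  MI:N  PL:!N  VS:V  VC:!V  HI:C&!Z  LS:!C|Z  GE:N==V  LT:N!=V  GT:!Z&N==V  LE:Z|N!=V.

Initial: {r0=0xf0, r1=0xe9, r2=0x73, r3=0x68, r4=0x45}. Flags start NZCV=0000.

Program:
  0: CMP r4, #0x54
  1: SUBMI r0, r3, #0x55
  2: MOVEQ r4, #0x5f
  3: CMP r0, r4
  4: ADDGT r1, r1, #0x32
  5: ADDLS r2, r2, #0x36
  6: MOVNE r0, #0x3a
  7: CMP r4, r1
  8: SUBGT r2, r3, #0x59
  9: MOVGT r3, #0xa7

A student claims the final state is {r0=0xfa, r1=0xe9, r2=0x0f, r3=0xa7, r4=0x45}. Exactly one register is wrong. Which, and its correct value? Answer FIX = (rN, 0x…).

FIX = (r0, 0x3a)

0: ✓ CMP  NZCV=1000
1: ✓ SUBMI  r0←0x13
2: · MOVEQ
3: ✓ CMP  NZCV=1000
4: · ADDGT
5: ✓ ADDLS  r2←0xa9
6: ✓ MOVNE  r0←0x3a
7: ✓ CMP  NZCV=0000
8: ✓ SUBGT  r2←0x0f
9: ✓ MOVGT  r3←0xa7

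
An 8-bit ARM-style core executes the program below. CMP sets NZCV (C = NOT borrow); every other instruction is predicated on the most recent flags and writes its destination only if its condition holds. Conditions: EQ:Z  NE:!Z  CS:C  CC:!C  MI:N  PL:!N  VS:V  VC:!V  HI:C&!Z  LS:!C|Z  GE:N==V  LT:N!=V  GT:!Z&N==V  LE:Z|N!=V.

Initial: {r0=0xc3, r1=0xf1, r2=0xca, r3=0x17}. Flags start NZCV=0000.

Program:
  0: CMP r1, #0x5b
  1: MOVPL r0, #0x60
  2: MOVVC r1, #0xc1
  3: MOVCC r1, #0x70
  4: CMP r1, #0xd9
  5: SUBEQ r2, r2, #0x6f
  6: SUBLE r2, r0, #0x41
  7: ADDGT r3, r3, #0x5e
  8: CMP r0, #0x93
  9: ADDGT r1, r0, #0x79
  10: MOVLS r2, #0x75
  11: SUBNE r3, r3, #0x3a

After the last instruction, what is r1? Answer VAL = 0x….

VAL = 0x3c

[0] flags=1010 → (cmp)
[1] flags=1010 PL?F → skip
[2] flags=1010 VC?T → r1=0xc1
[3] flags=1010 CC?F → skip
[4] flags=1000 → (cmp)
[5] flags=1000 EQ?F → skip
[6] flags=1000 LE?T → r2=0x82
[7] flags=1000 GT?F → skip
[8] flags=0010 → (cmp)
[9] flags=0010 GT?T → r1=0x3c
[10] flags=0010 LS?F → skip
[11] flags=0010 NE?T → r3=0xdd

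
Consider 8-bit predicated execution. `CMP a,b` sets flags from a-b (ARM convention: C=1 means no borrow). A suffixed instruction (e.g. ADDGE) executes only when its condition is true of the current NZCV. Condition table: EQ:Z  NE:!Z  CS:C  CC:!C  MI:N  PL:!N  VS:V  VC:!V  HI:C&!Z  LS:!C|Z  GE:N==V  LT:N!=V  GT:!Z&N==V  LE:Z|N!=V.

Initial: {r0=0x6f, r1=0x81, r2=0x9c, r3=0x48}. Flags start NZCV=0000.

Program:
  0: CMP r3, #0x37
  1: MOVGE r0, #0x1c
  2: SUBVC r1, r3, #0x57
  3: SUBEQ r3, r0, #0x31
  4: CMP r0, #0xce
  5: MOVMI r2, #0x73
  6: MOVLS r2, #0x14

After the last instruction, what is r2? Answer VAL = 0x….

VAL = 0x14

[0] flags=0010 → (cmp)
[1] flags=0010 GE?T → r0=0x1c
[2] flags=0010 VC?T → r1=0xf1
[3] flags=0010 EQ?F → skip
[4] flags=0000 → (cmp)
[5] flags=0000 MI?F → skip
[6] flags=0000 LS?T → r2=0x14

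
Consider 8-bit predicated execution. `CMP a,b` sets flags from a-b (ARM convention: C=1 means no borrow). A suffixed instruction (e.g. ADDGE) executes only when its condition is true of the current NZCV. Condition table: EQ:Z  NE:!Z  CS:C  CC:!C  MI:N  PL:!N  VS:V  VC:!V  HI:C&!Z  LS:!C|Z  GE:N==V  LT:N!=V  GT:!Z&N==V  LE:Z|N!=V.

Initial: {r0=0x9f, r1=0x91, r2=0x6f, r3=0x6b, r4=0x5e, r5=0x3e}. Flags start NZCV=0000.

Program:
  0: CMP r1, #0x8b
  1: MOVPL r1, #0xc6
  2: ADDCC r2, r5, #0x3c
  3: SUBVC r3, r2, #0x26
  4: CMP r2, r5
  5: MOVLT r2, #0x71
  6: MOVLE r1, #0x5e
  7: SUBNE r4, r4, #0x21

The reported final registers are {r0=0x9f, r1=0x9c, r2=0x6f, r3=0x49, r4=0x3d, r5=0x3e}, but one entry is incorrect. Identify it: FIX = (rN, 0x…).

0: ✓ CMP  NZCV=0010
1: ✓ MOVPL  r1←0xc6
2: · ADDCC
3: ✓ SUBVC  r3←0x49
4: ✓ CMP  NZCV=0010
5: · MOVLT
6: · MOVLE
7: ✓ SUBNE  r4←0x3d

FIX = (r1, 0xc6)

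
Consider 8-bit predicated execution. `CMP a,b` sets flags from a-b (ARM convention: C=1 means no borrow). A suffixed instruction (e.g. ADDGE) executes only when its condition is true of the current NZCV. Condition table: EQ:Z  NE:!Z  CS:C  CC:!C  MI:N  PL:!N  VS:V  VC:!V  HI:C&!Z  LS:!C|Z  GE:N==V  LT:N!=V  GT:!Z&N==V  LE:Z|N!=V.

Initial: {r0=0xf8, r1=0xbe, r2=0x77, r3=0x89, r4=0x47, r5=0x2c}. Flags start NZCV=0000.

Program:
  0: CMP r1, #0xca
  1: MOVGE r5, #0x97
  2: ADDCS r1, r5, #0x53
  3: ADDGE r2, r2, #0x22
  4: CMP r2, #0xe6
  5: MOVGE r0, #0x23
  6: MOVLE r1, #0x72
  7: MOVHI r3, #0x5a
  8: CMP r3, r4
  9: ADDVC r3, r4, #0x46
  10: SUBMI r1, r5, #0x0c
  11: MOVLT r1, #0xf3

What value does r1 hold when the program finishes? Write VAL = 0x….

0: ✓ CMP  NZCV=1000
1: · MOVGE
2: · ADDCS
3: · ADDGE
4: ✓ CMP  NZCV=1001
5: ✓ MOVGE  r0←0x23
6: · MOVLE
7: · MOVHI
8: ✓ CMP  NZCV=0011
9: · ADDVC
10: · SUBMI
11: ✓ MOVLT  r1←0xf3

VAL = 0xf3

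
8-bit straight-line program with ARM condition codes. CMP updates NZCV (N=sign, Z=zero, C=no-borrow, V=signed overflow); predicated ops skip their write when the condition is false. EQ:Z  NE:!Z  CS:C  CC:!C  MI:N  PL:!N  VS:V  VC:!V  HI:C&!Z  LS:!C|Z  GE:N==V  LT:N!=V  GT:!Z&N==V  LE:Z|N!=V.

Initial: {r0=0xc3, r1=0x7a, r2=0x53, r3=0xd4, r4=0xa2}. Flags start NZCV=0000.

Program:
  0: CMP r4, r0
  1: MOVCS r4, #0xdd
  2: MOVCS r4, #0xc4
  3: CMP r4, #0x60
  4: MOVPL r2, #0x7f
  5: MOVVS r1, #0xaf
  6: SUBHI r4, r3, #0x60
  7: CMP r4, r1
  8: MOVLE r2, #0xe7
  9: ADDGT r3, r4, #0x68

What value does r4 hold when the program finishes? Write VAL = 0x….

VAL = 0x74

[0] flags=1000 → (cmp)
[1] flags=1000 CS?F → skip
[2] flags=1000 CS?F → skip
[3] flags=0011 → (cmp)
[4] flags=0011 PL?T → r2=0x7f
[5] flags=0011 VS?T → r1=0xaf
[6] flags=0011 HI?T → r4=0x74
[7] flags=1001 → (cmp)
[8] flags=1001 LE?F → skip
[9] flags=1001 GT?T → r3=0xdc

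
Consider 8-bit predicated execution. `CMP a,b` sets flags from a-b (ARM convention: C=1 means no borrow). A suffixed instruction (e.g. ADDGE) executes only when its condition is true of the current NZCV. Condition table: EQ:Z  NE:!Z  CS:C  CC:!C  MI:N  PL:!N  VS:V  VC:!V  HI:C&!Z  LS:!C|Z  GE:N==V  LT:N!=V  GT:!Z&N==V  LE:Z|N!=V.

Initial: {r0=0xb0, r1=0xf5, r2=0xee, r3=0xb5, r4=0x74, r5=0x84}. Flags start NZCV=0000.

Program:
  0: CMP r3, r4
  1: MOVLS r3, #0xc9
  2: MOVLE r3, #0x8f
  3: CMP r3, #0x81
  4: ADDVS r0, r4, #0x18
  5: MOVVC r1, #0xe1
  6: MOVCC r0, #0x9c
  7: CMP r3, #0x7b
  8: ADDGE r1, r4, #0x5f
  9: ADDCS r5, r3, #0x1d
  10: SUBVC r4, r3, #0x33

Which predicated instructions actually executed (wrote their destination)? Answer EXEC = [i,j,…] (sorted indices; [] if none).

[0] flags=0011 → (cmp)
[1] flags=0011 LS?F → skip
[2] flags=0011 LE?T → r3=0x8f
[3] flags=0010 → (cmp)
[4] flags=0010 VS?F → skip
[5] flags=0010 VC?T → r1=0xe1
[6] flags=0010 CC?F → skip
[7] flags=0011 → (cmp)
[8] flags=0011 GE?F → skip
[9] flags=0011 CS?T → r5=0xac
[10] flags=0011 VC?F → skip

EXEC = [2,5,9]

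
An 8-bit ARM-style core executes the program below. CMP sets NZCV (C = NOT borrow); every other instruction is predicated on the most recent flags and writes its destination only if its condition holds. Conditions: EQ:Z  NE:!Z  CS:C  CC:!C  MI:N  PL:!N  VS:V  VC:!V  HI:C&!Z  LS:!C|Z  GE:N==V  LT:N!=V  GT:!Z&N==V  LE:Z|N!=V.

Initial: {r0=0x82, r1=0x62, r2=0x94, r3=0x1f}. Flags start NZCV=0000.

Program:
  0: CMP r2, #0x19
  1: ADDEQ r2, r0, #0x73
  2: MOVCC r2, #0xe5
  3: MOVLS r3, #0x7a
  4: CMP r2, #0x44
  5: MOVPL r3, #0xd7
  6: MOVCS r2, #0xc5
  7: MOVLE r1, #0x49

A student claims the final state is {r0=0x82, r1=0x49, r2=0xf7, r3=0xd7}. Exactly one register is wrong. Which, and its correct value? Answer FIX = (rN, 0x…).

[0] flags=0011 → (cmp)
[1] flags=0011 EQ?F → skip
[2] flags=0011 CC?F → skip
[3] flags=0011 LS?F → skip
[4] flags=0011 → (cmp)
[5] flags=0011 PL?T → r3=0xd7
[6] flags=0011 CS?T → r2=0xc5
[7] flags=0011 LE?T → r1=0x49

FIX = (r2, 0xc5)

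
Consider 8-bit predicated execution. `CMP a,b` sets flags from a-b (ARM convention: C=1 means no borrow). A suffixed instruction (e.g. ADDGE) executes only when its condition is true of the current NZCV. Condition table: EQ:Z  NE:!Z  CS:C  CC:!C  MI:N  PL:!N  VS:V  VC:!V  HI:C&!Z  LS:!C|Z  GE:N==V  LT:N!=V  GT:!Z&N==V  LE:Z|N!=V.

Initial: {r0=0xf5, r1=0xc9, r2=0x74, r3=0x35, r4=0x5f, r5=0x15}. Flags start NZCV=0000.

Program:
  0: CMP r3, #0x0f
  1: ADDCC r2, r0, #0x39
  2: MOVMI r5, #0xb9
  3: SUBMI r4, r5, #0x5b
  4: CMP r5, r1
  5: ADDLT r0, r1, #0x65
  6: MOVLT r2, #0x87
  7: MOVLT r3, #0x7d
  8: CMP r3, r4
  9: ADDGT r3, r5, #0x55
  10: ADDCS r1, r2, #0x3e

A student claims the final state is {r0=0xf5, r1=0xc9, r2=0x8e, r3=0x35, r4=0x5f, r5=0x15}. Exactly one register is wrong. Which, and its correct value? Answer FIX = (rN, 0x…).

0: ✓ CMP  NZCV=0010
1: · ADDCC
2: · MOVMI
3: · SUBMI
4: ✓ CMP  NZCV=0000
5: · ADDLT
6: · MOVLT
7: · MOVLT
8: ✓ CMP  NZCV=1000
9: · ADDGT
10: · ADDCS

FIX = (r2, 0x74)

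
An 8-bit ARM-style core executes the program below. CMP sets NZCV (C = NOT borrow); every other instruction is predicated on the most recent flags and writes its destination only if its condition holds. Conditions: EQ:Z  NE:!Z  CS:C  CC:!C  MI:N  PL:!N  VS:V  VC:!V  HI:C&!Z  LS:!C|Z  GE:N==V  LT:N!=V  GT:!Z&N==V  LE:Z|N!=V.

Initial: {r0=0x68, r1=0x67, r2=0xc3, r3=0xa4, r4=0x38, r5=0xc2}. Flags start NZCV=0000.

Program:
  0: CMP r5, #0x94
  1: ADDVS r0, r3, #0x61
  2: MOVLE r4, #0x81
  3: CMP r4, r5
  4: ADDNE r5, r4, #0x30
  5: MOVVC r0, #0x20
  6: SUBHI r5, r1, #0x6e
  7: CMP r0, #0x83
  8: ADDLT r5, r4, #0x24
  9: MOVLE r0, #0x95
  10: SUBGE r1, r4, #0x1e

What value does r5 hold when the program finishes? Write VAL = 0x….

VAL = 0x68

[0] flags=0010 → (cmp)
[1] flags=0010 VS?F → skip
[2] flags=0010 LE?F → skip
[3] flags=0000 → (cmp)
[4] flags=0000 NE?T → r5=0x68
[5] flags=0000 VC?T → r0=0x20
[6] flags=0000 HI?F → skip
[7] flags=1001 → (cmp)
[8] flags=1001 LT?F → skip
[9] flags=1001 LE?F → skip
[10] flags=1001 GE?T → r1=0x1a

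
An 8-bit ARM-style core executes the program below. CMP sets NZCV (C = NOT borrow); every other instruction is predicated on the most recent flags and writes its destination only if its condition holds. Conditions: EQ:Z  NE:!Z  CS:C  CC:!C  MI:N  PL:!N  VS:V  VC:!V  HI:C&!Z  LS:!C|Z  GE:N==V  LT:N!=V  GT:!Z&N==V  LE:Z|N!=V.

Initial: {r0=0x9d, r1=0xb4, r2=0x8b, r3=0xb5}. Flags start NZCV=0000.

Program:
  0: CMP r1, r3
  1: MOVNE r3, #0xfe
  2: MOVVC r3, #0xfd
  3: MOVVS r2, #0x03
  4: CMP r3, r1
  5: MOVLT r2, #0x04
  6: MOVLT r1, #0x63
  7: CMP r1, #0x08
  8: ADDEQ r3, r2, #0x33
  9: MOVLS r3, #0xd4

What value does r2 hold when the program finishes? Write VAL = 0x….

VAL = 0x8b

0: ✓ CMP  NZCV=1000
1: ✓ MOVNE  r3←0xfe
2: ✓ MOVVC  r3←0xfd
3: · MOVVS
4: ✓ CMP  NZCV=0010
5: · MOVLT
6: · MOVLT
7: ✓ CMP  NZCV=1010
8: · ADDEQ
9: · MOVLS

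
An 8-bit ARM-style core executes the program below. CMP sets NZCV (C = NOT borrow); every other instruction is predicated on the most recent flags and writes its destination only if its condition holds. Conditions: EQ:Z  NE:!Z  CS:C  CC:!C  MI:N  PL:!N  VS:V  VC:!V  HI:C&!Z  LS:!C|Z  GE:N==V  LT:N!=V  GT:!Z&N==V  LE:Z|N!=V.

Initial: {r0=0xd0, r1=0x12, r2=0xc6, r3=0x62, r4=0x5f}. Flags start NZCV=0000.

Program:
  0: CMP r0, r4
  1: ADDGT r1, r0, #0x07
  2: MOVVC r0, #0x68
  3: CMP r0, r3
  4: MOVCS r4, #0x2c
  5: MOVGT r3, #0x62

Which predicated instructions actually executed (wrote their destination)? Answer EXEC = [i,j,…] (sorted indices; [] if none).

[0] flags=0011 → (cmp)
[1] flags=0011 GT?F → skip
[2] flags=0011 VC?F → skip
[3] flags=0011 → (cmp)
[4] flags=0011 CS?T → r4=0x2c
[5] flags=0011 GT?F → skip

EXEC = [4]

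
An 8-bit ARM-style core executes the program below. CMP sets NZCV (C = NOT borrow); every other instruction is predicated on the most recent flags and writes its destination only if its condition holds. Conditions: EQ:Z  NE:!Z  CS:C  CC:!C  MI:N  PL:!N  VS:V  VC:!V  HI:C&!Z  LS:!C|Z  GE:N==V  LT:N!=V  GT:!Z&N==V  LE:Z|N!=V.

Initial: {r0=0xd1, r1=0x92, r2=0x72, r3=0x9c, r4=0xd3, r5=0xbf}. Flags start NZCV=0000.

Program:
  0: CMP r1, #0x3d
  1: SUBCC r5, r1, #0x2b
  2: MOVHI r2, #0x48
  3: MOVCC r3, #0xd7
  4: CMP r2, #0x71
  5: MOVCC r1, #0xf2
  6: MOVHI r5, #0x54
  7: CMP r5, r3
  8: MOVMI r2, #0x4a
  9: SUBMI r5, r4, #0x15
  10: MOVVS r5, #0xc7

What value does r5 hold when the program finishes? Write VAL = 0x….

0: ✓ CMP  NZCV=0011
1: · SUBCC
2: ✓ MOVHI  r2←0x48
3: · MOVCC
4: ✓ CMP  NZCV=1000
5: ✓ MOVCC  r1←0xf2
6: · MOVHI
7: ✓ CMP  NZCV=0010
8: · MOVMI
9: · SUBMI
10: · MOVVS

VAL = 0xbf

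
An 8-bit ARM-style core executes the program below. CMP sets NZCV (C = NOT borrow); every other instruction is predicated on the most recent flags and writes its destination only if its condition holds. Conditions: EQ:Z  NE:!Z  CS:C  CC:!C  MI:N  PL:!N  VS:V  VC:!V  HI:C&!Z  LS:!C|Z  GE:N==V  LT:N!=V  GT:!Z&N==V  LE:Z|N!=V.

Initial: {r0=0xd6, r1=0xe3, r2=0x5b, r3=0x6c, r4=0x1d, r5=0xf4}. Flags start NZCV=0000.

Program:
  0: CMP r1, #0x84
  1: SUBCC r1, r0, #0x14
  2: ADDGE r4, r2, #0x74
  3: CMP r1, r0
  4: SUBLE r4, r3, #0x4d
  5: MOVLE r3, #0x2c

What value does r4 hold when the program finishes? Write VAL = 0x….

VAL = 0xcf

0: ✓ CMP  NZCV=0010
1: · SUBCC
2: ✓ ADDGE  r4←0xcf
3: ✓ CMP  NZCV=0010
4: · SUBLE
5: · MOVLE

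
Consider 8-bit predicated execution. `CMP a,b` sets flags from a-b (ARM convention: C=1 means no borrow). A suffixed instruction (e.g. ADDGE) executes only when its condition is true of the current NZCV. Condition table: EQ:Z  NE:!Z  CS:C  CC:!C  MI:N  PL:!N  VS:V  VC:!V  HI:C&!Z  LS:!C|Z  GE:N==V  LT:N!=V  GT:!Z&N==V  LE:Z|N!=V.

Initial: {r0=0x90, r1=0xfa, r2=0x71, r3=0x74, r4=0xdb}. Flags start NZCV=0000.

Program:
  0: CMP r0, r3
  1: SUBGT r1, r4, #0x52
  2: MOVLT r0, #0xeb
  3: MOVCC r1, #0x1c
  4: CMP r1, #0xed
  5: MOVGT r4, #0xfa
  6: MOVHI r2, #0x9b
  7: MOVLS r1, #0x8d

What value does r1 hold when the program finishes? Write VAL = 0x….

[0] flags=0011 → (cmp)
[1] flags=0011 GT?F → skip
[2] flags=0011 LT?T → r0=0xeb
[3] flags=0011 CC?F → skip
[4] flags=0010 → (cmp)
[5] flags=0010 GT?T → r4=0xfa
[6] flags=0010 HI?T → r2=0x9b
[7] flags=0010 LS?F → skip

VAL = 0xfa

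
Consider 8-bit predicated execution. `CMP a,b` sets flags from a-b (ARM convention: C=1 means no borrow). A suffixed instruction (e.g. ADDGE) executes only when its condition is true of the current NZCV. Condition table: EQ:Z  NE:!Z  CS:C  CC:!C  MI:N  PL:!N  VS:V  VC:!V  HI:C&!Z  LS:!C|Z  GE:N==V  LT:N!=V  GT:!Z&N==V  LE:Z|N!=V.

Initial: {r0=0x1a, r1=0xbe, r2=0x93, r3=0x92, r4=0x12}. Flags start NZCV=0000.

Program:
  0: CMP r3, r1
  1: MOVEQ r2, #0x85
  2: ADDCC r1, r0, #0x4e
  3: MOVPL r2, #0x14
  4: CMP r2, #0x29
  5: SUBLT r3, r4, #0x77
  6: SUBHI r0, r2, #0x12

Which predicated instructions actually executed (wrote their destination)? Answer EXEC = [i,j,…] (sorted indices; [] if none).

EXEC = [2,5,6]

[0] flags=1000 → (cmp)
[1] flags=1000 EQ?F → skip
[2] flags=1000 CC?T → r1=0x68
[3] flags=1000 PL?F → skip
[4] flags=0011 → (cmp)
[5] flags=0011 LT?T → r3=0x9b
[6] flags=0011 HI?T → r0=0x81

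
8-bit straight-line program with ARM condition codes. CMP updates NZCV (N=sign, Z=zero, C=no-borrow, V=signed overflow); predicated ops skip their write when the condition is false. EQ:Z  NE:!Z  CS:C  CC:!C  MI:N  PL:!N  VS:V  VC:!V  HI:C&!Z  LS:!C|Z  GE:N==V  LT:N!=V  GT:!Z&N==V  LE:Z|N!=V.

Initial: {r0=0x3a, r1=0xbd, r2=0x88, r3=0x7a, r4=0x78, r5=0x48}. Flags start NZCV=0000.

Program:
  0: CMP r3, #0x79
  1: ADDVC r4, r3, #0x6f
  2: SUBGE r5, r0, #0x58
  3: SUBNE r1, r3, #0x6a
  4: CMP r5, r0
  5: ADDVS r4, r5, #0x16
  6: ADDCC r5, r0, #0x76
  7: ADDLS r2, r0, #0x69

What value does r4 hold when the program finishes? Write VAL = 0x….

0: ✓ CMP  NZCV=0010
1: ✓ ADDVC  r4←0xe9
2: ✓ SUBGE  r5←0xe2
3: ✓ SUBNE  r1←0x10
4: ✓ CMP  NZCV=1010
5: · ADDVS
6: · ADDCC
7: · ADDLS

VAL = 0xe9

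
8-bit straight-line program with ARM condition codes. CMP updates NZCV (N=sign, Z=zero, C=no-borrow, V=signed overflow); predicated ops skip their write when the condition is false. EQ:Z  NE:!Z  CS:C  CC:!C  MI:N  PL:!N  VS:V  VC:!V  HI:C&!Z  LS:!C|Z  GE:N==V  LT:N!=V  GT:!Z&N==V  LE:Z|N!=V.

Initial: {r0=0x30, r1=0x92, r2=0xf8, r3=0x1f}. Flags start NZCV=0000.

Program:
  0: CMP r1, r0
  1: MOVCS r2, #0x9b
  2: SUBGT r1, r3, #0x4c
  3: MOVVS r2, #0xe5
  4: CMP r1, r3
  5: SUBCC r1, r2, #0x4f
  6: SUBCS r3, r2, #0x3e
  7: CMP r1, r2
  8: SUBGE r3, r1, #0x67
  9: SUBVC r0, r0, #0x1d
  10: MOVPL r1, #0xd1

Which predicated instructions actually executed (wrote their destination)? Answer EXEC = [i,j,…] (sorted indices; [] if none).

EXEC = [1,3,6,9]

[0] flags=0011 → (cmp)
[1] flags=0011 CS?T → r2=0x9b
[2] flags=0011 GT?F → skip
[3] flags=0011 VS?T → r2=0xe5
[4] flags=0011 → (cmp)
[5] flags=0011 CC?F → skip
[6] flags=0011 CS?T → r3=0xa7
[7] flags=1000 → (cmp)
[8] flags=1000 GE?F → skip
[9] flags=1000 VC?T → r0=0x13
[10] flags=1000 PL?F → skip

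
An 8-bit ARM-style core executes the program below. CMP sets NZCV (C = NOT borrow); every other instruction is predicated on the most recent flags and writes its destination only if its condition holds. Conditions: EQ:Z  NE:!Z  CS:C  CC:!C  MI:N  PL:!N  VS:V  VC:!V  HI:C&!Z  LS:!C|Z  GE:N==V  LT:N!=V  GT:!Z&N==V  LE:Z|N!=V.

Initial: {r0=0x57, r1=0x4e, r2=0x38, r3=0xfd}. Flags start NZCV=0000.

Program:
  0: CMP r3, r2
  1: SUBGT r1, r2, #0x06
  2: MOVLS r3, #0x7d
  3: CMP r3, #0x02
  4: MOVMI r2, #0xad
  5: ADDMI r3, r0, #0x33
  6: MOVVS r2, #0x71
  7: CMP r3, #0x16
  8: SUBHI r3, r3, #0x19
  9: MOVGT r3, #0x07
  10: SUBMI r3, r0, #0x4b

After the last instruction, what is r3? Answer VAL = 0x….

[0] flags=1010 → (cmp)
[1] flags=1010 GT?F → skip
[2] flags=1010 LS?F → skip
[3] flags=1010 → (cmp)
[4] flags=1010 MI?T → r2=0xad
[5] flags=1010 MI?T → r3=0x8a
[6] flags=1010 VS?F → skip
[7] flags=0011 → (cmp)
[8] flags=0011 HI?T → r3=0x71
[9] flags=0011 GT?F → skip
[10] flags=0011 MI?F → skip

VAL = 0x71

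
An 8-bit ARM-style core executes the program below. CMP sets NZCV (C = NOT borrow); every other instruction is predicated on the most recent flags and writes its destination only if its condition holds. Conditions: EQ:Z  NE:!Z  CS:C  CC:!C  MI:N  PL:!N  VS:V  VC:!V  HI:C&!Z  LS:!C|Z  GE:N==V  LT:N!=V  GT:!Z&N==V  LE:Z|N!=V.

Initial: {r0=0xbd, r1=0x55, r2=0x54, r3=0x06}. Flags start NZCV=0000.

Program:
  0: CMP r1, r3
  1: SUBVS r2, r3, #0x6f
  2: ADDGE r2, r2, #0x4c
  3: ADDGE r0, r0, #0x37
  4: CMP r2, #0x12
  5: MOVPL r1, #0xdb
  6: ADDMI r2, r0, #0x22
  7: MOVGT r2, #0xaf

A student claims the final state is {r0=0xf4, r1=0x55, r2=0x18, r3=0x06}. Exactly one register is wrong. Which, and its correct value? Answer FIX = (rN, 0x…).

[0] flags=0010 → (cmp)
[1] flags=0010 VS?F → skip
[2] flags=0010 GE?T → r2=0xa0
[3] flags=0010 GE?T → r0=0xf4
[4] flags=1010 → (cmp)
[5] flags=1010 PL?F → skip
[6] flags=1010 MI?T → r2=0x16
[7] flags=1010 GT?F → skip

FIX = (r2, 0x16)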